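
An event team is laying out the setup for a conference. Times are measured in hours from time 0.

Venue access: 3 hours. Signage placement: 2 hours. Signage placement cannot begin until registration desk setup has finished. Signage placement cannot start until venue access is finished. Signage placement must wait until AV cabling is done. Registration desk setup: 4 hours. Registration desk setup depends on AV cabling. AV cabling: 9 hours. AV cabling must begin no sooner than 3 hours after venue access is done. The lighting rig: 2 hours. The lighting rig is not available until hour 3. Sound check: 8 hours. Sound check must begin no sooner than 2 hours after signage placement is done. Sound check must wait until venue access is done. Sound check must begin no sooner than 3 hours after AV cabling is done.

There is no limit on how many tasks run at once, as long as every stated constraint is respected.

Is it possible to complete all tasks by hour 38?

The lighting rig cannot begin until its own release at hour 3. It runs from hour 3 to 3 + 2 = hour 5.
Venue access has no prerequisites, so it starts at hour 0 and finishes at hour 3.
AV cabling waits on venue access (finishes hour 3, plus 3-hour gap → hour 6), so it starts at hour 6 and finishes at 6 + 9 = hour 15.
Registration desk setup waits on AV cabling (finishes hour 15), so it starts at hour 15 and finishes at 15 + 4 = hour 19.
Signage placement has to wait for registration desk setup (finishes hour 19); venue access (finishes hour 3); AV cabling (finishes hour 15). The latest of these is hour 19, so signage placement runs hour 19 to 19 + 2 = hour 21.
Sound check has to wait for signage placement (finishes hour 21, plus 2-hour gap → hour 23); venue access (finishes hour 3); AV cabling (finishes hour 15, plus 3-hour gap → hour 18). The latest of these is hour 23, so sound check runs hour 23 to 23 + 8 = hour 31.
Every task is finished by hour 31, which is no later than the deadline of 38, so the schedule is feasible.

Yes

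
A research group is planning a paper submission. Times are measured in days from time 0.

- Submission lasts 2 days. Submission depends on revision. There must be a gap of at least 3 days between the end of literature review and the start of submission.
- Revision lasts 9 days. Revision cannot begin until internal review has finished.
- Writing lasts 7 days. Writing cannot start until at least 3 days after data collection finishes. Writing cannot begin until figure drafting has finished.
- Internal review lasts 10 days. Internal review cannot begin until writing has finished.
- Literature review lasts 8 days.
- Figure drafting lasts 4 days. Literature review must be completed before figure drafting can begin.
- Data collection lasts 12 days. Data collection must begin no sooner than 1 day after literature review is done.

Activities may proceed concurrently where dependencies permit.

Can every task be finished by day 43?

No

Literature review can start immediately at day 0; it finishes at day 8.
Figure drafting cannot begin until literature review (finishes day 8). It runs from day 8 to 8 + 4 = day 12.
Data collection cannot begin until literature review (finishes day 8, plus 1-day gap → day 9). It runs from day 9 to 9 + 12 = day 21.
Writing has to wait for data collection (finishes day 21, plus 3-day gap → day 24); figure drafting (finishes day 12). The latest of these is day 24, so writing runs day 24 to 24 + 7 = day 31.
Internal review cannot begin until writing (finishes day 31). It runs from day 31 to 31 + 10 = day 41.
Revision waits on internal review (finishes day 41), so it starts at day 41 and finishes at 41 + 9 = day 50.
Submission has to wait for revision (finishes day 50); literature review (finishes day 8, plus 3-day gap → day 11). The latest of these is day 50, so submission runs day 50 to 50 + 2 = day 52.
The earliest everything can be done is day 52, which is after the deadline of 43, so it is not possible.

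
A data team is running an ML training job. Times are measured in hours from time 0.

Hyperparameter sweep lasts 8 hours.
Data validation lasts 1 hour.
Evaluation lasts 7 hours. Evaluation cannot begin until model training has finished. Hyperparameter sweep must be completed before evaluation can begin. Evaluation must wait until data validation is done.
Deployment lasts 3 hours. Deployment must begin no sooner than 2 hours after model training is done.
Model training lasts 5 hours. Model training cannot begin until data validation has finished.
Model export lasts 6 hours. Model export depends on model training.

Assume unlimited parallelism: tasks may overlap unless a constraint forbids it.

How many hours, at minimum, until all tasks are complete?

15

Hyperparameter sweep can start immediately at hour 0; it finishes at hour 8.
Data validation has no prerequisites, so it starts at hour 0 and finishes at hour 1.
Model training waits on data validation (finishes hour 1), so it starts at hour 1 and finishes at 1 + 5 = hour 6.
Deployment cannot begin until model training (finishes hour 6, plus 2-hour gap → hour 8). It runs from hour 8 to 8 + 3 = hour 11.
After model training (finishes hour 6), model export can start at hour 6 and finishes at hour 12.
For evaluation: model training (finishes hour 6); hyperparameter sweep (finishes hour 8); data validation (finishes hour 1). Taking the maximum gives a start of hour 8, and it finishes at 8 + 7 = hour 15.
All tasks are finished once the last one completes. Finish times: Data validation at 1, Hyperparameter sweep at 8, Model training at 6, Evaluation at 15, Model export at 12, Deployment at 11. The latest is hour 15.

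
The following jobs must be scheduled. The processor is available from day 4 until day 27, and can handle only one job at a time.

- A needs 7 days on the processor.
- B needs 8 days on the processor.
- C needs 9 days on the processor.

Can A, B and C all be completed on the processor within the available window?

The processor window is 27 − 4 = 23 days.
Running back to back, the jobs need 7 + 8 + 9 = 24 days on the processor.
Since 24 > 23, they cannot all fit.

No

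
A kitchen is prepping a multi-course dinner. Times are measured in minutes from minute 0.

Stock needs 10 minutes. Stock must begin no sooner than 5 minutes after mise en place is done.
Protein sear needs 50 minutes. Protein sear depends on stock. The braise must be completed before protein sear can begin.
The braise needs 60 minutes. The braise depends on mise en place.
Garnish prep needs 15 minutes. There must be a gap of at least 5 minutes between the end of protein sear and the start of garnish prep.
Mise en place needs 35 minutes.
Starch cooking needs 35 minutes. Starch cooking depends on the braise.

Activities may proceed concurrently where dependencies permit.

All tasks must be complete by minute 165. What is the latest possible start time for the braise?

35

Garnish prep must finish by minute 165; it takes 15 minutes, so it must start by 165 − 15 = minute 150.
Protein sear has to be done before garnish prep (must start by minute 150, minus 5-minute gap → minute 145). That means finishing by minute 145, i.e. starting by 145 − 50 = minute 95.
Nothing follows starch cooking; the deadline of minute 165 is its only limit. It must start by 165 − 35 = minute 130.
The braise must finish in time for protein sear (must start by minute 95); starch cooking (must start by minute 130). The tightest is minute 95, so the braise must start by 95 − 60 = minute 35.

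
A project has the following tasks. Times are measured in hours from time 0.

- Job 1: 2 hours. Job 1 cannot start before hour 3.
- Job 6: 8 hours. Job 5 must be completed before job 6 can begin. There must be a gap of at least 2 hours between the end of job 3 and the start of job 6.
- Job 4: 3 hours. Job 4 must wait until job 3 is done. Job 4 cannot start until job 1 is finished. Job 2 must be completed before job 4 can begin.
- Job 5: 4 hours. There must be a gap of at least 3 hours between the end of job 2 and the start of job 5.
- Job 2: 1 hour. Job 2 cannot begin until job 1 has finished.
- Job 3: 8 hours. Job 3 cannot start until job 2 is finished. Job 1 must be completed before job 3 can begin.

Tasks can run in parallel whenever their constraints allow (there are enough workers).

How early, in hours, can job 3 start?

6

Job 1 waits on its own release at hour 3, so it starts at hour 3 and finishes at 3 + 2 = hour 5.
After job 1 (finishes hour 5), job 2 can start at hour 5 and finishes at hour 6.
Job 3 waits on job 2 (finishes hour 6); job 1 (finishes hour 5). The latest of these is hour 6, which is the earliest job 3 can start.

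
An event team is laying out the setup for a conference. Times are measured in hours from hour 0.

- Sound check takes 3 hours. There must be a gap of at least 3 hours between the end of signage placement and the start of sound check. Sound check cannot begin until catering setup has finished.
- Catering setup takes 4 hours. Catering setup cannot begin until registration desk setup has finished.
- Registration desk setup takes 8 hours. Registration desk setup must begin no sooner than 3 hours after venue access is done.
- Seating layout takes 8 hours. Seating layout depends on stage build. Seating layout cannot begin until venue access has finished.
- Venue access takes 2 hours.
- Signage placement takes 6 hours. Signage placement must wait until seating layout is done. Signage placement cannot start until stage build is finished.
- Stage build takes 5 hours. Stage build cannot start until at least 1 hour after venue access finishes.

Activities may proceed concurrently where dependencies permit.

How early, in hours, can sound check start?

Venue access has no prerequisites, so it starts at hour 0 and finishes at hour 2.
Registration desk setup cannot begin until venue access (finishes hour 2, plus 3-hour gap → hour 5). It runs from hour 5 to 5 + 8 = hour 13.
Catering setup cannot begin until registration desk setup (finishes hour 13). It runs from hour 13 to 13 + 4 = hour 17.
Stage build waits on venue access (finishes hour 2, plus 1-hour gap → hour 3), so it starts at hour 3 and finishes at 3 + 5 = hour 8.
Seating layout needs all of stage build (finishes hour 8); venue access (finishes hour 2). That puts its earliest start at hour 8; it finishes at 8 + 8 = hour 16.
Signage placement cannot start until seating layout (finishes hour 16); stage build (finishes hour 8). The controlling bound is hour 16, so signage placement finishes at 16 + 6 = hour 22.
Sound check waits on signage placement (finishes hour 22, plus 3-hour gap → hour 25); catering setup (finishes hour 17). The latest of these is hour 25, which is the earliest sound check can start.

25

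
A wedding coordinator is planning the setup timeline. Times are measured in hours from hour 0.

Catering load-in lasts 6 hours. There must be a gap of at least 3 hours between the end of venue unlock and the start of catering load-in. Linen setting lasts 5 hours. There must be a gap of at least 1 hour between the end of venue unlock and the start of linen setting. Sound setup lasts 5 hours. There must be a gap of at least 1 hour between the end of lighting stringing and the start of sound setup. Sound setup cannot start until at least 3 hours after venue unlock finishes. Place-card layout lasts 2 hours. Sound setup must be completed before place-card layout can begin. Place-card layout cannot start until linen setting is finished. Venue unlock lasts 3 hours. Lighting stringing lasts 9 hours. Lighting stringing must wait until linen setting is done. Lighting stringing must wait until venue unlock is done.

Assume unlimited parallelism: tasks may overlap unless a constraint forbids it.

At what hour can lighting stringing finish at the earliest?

18

Nothing blocks venue unlock, so it runs from hour 0 to hour 3.
Linen setting waits on venue unlock (finishes hour 3, plus 1-hour gap → hour 4), so it starts at hour 4 and finishes at 4 + 5 = hour 9.
Lighting stringing needs all of linen setting (finishes hour 9); venue unlock (finishes hour 3). That puts its earliest start at hour 9; it finishes at 9 + 9 = hour 18.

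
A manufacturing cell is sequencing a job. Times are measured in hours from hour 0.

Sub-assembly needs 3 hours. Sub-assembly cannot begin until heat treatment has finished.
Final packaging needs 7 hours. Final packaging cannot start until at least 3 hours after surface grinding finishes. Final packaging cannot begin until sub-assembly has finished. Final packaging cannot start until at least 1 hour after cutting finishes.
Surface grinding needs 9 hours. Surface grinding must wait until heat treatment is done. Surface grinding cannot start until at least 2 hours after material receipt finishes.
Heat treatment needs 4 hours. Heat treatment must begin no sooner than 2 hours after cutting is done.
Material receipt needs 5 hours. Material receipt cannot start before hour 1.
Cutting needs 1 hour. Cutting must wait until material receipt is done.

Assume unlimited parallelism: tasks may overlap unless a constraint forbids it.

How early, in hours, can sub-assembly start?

Material receipt waits on its own release at hour 1, so it starts at hour 1 and finishes at 1 + 5 = hour 6.
After material receipt (finishes hour 6), cutting can start at hour 6 and finishes at hour 7.
After cutting (finishes hour 7, plus 2-hour gap → hour 9), heat treatment can start at hour 9 and finishes at hour 13.
Sub-assembly waits on heat treatment (finishes hour 13), so the earliest it can start is hour 13.

13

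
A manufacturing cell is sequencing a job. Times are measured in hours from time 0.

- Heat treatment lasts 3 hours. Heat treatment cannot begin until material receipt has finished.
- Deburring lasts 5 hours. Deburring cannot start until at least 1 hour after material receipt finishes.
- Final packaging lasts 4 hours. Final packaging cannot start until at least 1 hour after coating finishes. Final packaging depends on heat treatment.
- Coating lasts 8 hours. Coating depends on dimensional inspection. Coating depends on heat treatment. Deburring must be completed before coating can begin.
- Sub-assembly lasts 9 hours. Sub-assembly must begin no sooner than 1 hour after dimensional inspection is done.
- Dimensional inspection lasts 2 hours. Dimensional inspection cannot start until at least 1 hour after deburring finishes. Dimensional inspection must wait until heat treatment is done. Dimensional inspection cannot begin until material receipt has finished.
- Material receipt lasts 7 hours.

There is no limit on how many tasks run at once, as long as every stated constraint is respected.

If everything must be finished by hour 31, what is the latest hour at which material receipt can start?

Final packaging has no dependents, so it just needs to finish by hour 31. Starting by 31 − 4 = hour 27 achieves that.
Since final packaging (must start by hour 27, minus 1-hour gap → hour 26) depends on it, coating must finish by hour 26. Backing off its 8-hour duration gives a latest start of hour 18.
Sub-assembly must finish by hour 31; it takes 9 hours, so it must start by 31 − 9 = hour 22.
For dimensional inspection: coating (must start by hour 18); sub-assembly (must start by hour 22, minus 1-hour gap → hour 21). The most restrictive is hour 18; with a 2-hour duration, dimensional inspection must start by hour 16.
Deburring must finish in time for dimensional inspection (must start by hour 16, minus 1-hour gap → hour 15); coating (must start by hour 18). The tightest is hour 15, so deburring must start by 15 − 5 = hour 10.
Heat treatment has several dependents: dimensional inspection (must start by hour 16); coating (must start by hour 18); final packaging (must start by hour 27). The earliest of those limits is hour 16, so heat treatment must start by 16 − 3 = hour 13.
For material receipt: deburring (must start by hour 10, minus 1-hour gap → hour 9); heat treatment (must start by hour 13); dimensional inspection (must start by hour 16). The most restrictive is hour 9; with a 7-hour duration, material receipt must start by hour 2.

2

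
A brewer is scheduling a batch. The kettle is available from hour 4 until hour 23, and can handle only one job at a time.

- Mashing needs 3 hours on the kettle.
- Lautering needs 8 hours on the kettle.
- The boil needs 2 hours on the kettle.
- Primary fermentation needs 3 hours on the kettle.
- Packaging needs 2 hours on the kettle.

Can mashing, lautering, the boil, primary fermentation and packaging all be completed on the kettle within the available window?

Yes

The kettle window is 23 − 4 = 19 hours.
Running back to back, the jobs need 3 + 8 + 2 + 3 + 2 = 18 hours on the kettle.
Since 18 ≤ 19, they fit within the window.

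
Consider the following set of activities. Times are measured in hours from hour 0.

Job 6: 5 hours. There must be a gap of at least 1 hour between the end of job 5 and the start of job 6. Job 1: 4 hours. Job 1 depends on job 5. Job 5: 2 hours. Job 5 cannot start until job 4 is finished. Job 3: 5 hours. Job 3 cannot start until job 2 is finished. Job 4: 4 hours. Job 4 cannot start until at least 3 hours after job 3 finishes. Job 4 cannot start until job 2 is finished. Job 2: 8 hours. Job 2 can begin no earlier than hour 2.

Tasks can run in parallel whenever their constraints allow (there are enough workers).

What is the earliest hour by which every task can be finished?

30

After its own release at hour 2, job 2 can start at hour 2 and finishes at hour 10.
After job 2 (finishes hour 10), job 3 can start at hour 10 and finishes at hour 15.
For job 4: job 3 (finishes hour 15, plus 3-hour gap → hour 18); job 2 (finishes hour 10). Taking the maximum gives a start of hour 18, and it finishes at 18 + 4 = hour 22.
Job 5 cannot begin until job 4 (finishes hour 22). It runs from hour 22 to 22 + 2 = hour 24.
Job 6 waits on job 5 (finishes hour 24, plus 1-hour gap → hour 25), so it starts at hour 25 and finishes at 25 + 5 = hour 30.
Job 1 waits on job 5 (finishes hour 24), so it starts at hour 24 and finishes at 24 + 4 = hour 28.
All tasks are finished once the last one completes. Finish times: Job 1 at 28, Job 2 at 10, Job 3 at 15, Job 4 at 22, Job 5 at 24, Job 6 at 30. The latest is hour 30.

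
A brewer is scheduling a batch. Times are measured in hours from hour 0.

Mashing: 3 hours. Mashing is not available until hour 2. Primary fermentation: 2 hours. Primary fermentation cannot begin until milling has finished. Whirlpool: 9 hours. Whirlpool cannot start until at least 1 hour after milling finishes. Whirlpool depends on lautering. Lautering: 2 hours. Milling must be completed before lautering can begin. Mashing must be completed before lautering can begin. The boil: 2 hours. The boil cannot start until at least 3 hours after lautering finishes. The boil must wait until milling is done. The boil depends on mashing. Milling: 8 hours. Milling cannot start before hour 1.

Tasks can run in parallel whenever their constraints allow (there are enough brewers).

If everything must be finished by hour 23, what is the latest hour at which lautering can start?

12

The boil has no dependents, so it just needs to finish by hour 23. Starting by 23 − 2 = hour 21 achieves that.
Whirlpool must finish by hour 23; it takes 9 hours, so it must start by 23 − 9 = hour 14.
Lautering feeds the boil (must start by hour 21, minus 3-hour gap → hour 18); whirlpool (must start by hour 14). Taking the minimum, lautering must finish by hour 14 and start by 14 − 2 = hour 12.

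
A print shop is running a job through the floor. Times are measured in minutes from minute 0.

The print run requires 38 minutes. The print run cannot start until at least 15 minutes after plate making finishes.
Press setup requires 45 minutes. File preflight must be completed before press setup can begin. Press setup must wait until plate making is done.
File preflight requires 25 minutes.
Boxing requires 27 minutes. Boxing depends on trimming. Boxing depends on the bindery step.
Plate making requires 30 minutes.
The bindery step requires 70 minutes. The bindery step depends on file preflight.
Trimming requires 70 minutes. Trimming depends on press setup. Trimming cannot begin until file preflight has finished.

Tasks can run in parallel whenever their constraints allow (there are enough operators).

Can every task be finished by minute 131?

Plate making has no prerequisites, so it starts at minute 0 and finishes at minute 30.
The print run waits on plate making (finishes minute 30, plus 15-minute gap → minute 45), so it starts at minute 45 and finishes at 45 + 38 = minute 83.
File preflight has no prerequisites, so it starts at minute 0 and finishes at minute 25.
The bindery step cannot begin until file preflight (finishes minute 25). It runs from minute 25 to 25 + 70 = minute 95.
Press setup needs all of file preflight (finishes minute 25); plate making (finishes minute 30). That puts its earliest start at minute 30; it finishes at 30 + 45 = minute 75.
Trimming cannot start until press setup (finishes minute 75); file preflight (finishes minute 25). The controlling bound is minute 75, so trimming finishes at 75 + 70 = minute 145.
Boxing cannot start until trimming (finishes minute 145); the bindery step (finishes minute 95). The controlling bound is minute 145, so boxing finishes at 145 + 27 = minute 172.
The earliest everything can be done is minute 172, which is after the deadline of 131, so it is not possible.

No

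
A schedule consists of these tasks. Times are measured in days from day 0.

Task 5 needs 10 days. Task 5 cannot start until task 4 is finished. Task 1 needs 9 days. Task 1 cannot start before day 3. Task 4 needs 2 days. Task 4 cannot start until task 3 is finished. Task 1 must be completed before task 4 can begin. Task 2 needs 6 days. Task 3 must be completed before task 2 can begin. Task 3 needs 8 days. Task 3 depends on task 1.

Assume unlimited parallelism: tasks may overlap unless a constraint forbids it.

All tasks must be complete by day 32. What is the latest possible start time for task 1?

3

To finish by day 32, task 2 (duration 6) must start no later than day 26.
Nothing follows task 5; the deadline of day 32 is its only limit. It must start by 32 − 10 = day 22.
Task 4 has to be done before task 5 (must start by day 22). That means finishing by day 22, i.e. starting by 22 − 2 = day 20.
Task 3 has several dependents: task 2 (must start by day 26); task 4 (must start by day 20). The earliest of those limits is day 20, so task 3 must start by 20 − 8 = day 12.
Task 1 must finish in time for task 3 (must start by day 12); task 4 (must start by day 20). The tightest is day 12, so task 1 must start by 12 − 9 = day 3.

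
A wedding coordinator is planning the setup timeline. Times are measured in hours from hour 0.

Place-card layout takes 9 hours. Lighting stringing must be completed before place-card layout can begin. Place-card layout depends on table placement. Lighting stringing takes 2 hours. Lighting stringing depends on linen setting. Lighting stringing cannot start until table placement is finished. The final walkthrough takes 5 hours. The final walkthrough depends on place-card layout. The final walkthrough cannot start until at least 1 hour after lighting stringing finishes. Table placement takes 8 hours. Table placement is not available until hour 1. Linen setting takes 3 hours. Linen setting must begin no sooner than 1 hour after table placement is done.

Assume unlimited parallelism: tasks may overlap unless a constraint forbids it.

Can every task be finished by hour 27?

After its own release at hour 1, table placement can start at hour 1 and finishes at hour 9.
Linen setting cannot begin until table placement (finishes hour 9, plus 1-hour gap → hour 10). It runs from hour 10 to 10 + 3 = hour 13.
Lighting stringing needs all of linen setting (finishes hour 13); table placement (finishes hour 9). That puts its earliest start at hour 13; it finishes at 13 + 2 = hour 15.
Place-card layout has to wait for lighting stringing (finishes hour 15); table placement (finishes hour 9). The latest of these is hour 15, so place-card layout runs hour 15 to 15 + 9 = hour 24.
For the final walkthrough: place-card layout (finishes hour 24); lighting stringing (finishes hour 15, plus 1-hour gap → hour 16). Taking the maximum gives a start of hour 24, and it finishes at 24 + 5 = hour 29.
The earliest everything can be done is hour 29, which is after the deadline of 27, so it is not possible.

No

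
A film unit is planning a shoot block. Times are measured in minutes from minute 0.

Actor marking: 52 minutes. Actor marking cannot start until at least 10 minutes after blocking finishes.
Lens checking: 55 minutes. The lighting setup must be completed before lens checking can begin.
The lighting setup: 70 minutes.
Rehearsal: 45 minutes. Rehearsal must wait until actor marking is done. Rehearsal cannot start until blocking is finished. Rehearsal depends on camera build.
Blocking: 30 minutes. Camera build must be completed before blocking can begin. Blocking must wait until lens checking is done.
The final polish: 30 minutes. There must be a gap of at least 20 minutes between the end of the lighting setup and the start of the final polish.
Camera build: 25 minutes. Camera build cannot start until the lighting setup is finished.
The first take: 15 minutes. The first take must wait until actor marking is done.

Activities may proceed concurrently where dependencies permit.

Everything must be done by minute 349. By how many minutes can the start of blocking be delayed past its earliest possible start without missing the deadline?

The lighting setup can start immediately at minute 0; it finishes at minute 70.
Lens checking cannot begin until the lighting setup (finishes minute 70). It runs from minute 70 to 70 + 55 = minute 125.
Camera build waits on the lighting setup (finishes minute 70), so it starts at minute 70 and finishes at 70 + 25 = minute 95.
Blocking needs all of camera build (finishes minute 95); lens checking (finishes minute 125). That puts its earliest start at minute 125; it finishes at 125 + 30 = minute 155.

Working backward from the deadline:
Rehearsal must finish by minute 349; it takes 45 minutes, so it must start by 349 − 45 = minute 304.
The first take must finish by minute 349; it takes 15 minutes, so it must start by 349 − 15 = minute 334.
Actor marking feeds rehearsal (must start by minute 304); the first take (must start by minute 334). Taking the minimum, actor marking must finish by minute 304 and start by 304 − 52 = minute 252.
Blocking must finish in time for actor marking (must start by minute 252, minus 10-minute gap → minute 242); rehearsal (must start by minute 304). The tightest is minute 242, so blocking must start by 242 − 30 = minute 212.
So blocking can start as early as minute 125 and as late as minute 212, giving 212 − 125 = 87 minutes of slack.

87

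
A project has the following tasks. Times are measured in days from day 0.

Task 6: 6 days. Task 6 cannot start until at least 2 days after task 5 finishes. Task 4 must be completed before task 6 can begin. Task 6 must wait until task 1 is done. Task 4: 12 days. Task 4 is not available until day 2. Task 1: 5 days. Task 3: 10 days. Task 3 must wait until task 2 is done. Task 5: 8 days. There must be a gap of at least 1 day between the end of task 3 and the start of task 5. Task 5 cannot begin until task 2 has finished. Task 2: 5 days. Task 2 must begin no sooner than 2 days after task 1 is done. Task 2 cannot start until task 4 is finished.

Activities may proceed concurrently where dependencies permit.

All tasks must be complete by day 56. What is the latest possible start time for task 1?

To finish by day 56, task 6 (duration 6) must start no later than day 50.
Task 5 must finish before task 6 (must start by day 50, minus 2-day gap → day 48). With an 8-day duration, task 5 must start by 48 − 8 = day 40.
Task 3 must finish before task 5 (must start by day 40, minus 1-day gap → day 39). With a 10-day duration, task 3 must start by 39 − 10 = day 29.
Task 2 has several dependents: task 3 (must start by day 29); task 5 (must start by day 40). The earliest of those limits is day 29, so task 2 must start by 29 − 5 = day 24.
Task 1 must finish in time for task 2 (must start by day 24, minus 2-day gap → day 22); task 6 (must start by day 50). The tightest is day 22, so task 1 must start by 22 − 5 = day 17.

17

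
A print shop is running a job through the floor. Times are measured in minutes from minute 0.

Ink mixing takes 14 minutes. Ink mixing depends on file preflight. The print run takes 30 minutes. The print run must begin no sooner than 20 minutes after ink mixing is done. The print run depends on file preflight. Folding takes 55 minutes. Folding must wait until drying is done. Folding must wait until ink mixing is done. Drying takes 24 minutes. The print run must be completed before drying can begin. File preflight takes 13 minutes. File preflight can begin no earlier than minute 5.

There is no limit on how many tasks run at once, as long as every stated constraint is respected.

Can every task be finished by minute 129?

No

File preflight cannot begin until its own release at minute 5. It runs from minute 5 to 5 + 13 = minute 18.
After file preflight (finishes minute 18), ink mixing can start at minute 18 and finishes at minute 32.
The print run cannot start until ink mixing (finishes minute 32, plus 20-minute gap → minute 52); file preflight (finishes minute 18). The controlling bound is minute 52, so the print run finishes at 52 + 30 = minute 82.
After the print run (finishes minute 82), drying can start at minute 82 and finishes at minute 106.
Folding cannot start until drying (finishes minute 106); ink mixing (finishes minute 32). The controlling bound is minute 106, so folding finishes at 106 + 55 = minute 161.
The earliest everything can be done is minute 161, which is after the deadline of 129, so it is not possible.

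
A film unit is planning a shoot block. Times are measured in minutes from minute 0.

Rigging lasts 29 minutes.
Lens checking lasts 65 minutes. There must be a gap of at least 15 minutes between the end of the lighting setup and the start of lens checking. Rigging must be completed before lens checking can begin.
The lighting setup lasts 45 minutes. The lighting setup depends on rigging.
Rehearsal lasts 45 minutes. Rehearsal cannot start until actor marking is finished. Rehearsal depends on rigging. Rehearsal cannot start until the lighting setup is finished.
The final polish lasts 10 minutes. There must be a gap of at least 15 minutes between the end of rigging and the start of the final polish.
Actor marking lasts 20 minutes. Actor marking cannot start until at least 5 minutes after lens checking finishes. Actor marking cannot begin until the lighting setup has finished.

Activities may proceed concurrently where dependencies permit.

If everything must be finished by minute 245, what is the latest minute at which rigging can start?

Rehearsal has no dependents, so it just needs to finish by minute 245. Starting by 245 − 45 = minute 200 achieves that.
Actor marking feeds into rehearsal (must start by minute 200); so actor marking must finish by minute 200 and therefore start by minute 180.
Lens checking has to be done before actor marking (must start by minute 180, minus 5-minute gap → minute 175). That means finishing by minute 175, i.e. starting by 175 − 65 = minute 110.
The lighting setup must finish in time for lens checking (must start by minute 110, minus 15-minute gap → minute 95); actor marking (must start by minute 180); rehearsal (must start by minute 200). The tightest is minute 95, so the lighting setup must start by 95 − 45 = minute 50.
The final polish has no dependents, so it just needs to finish by minute 245. Starting by 245 − 10 = minute 235 achieves that.
For rigging: the lighting setup (must start by minute 50); lens checking (must start by minute 110); rehearsal (must start by minute 200); the final polish (must start by minute 235, minus 15-minute gap → minute 220). The most restrictive is minute 50; with a 29-minute duration, rigging must start by minute 21.

21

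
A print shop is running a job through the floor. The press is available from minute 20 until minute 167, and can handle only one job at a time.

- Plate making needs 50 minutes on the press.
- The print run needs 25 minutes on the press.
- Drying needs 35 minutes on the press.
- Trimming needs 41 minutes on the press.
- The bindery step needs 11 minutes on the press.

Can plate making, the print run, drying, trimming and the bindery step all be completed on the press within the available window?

The press window is 167 − 20 = 147 minutes.
Running back to back, the jobs need 50 + 25 + 35 + 41 + 11 = 162 minutes on the press.
Since 162 > 147, they cannot all fit.

No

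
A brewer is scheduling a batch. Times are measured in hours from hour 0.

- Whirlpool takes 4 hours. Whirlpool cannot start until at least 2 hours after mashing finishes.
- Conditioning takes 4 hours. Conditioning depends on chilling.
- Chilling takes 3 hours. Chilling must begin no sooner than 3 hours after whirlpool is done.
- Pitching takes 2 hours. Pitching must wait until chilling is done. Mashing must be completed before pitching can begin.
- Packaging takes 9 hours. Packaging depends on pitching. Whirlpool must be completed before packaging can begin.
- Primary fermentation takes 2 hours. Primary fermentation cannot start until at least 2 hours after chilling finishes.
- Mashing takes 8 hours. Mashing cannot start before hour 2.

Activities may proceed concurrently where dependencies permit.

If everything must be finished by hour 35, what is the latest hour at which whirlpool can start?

14

Nothing follows packaging; the deadline of hour 35 is its only limit. It must start by 35 − 9 = hour 26.
Pitching feeds into packaging (must start by hour 26); so pitching must finish by hour 26 and therefore start by hour 24.
Nothing follows primary fermentation; the deadline of hour 35 is its only limit. It must start by 35 − 2 = hour 33.
To finish by hour 35, conditioning (duration 4) must start no later than hour 31.
Chilling feeds pitching (must start by hour 24); primary fermentation (must start by hour 33, minus 2-hour gap → hour 31); conditioning (must start by hour 31). Taking the minimum, chilling must finish by hour 24 and start by 24 − 3 = hour 21.
Whirlpool must finish in time for chilling (must start by hour 21, minus 3-hour gap → hour 18); packaging (must start by hour 26). The tightest is hour 18, so whirlpool must start by 18 − 4 = hour 14.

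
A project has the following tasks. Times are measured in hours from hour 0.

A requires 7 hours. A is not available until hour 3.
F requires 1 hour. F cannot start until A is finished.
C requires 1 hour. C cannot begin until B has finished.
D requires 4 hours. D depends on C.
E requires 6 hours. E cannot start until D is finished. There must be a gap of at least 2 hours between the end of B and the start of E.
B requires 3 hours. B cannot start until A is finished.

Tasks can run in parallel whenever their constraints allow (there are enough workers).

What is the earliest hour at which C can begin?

13

A cannot begin until its own release at hour 3. It runs from hour 3 to 3 + 7 = hour 10.
After A (finishes hour 10), B can start at hour 10 and finishes at hour 13.
C waits on B (finishes hour 13), so the earliest it can start is hour 13.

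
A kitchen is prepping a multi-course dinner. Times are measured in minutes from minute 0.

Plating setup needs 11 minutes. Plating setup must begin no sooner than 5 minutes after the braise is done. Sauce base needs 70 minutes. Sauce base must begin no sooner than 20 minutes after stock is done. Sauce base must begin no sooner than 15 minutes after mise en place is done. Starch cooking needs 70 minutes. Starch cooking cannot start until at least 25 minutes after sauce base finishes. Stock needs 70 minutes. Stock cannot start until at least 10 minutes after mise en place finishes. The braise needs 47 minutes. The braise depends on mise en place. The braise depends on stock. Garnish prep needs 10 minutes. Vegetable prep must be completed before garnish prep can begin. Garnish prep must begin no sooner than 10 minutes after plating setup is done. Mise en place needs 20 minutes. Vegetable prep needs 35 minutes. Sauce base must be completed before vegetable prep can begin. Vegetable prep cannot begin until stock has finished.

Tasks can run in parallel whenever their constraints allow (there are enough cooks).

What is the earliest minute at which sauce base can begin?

120

Mise en place has no prerequisites, so it starts at minute 0 and finishes at minute 20.
Stock waits on mise en place (finishes minute 20, plus 10-minute gap → minute 30), so it starts at minute 30 and finishes at 30 + 70 = minute 100.
Sauce base waits on stock (finishes minute 100, plus 20-minute gap → minute 120); mise en place (finishes minute 20, plus 15-minute gap → minute 35). The latest of these is minute 120, which is the earliest sauce base can start.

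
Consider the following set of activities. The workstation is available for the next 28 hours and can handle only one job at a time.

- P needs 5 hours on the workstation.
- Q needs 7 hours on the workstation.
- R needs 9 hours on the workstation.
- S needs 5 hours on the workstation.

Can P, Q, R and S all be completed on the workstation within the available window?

Yes

Running back to back, the jobs need 5 + 7 + 9 + 5 = 26 hours on the workstation.
Since 26 ≤ 28, they fit within the window.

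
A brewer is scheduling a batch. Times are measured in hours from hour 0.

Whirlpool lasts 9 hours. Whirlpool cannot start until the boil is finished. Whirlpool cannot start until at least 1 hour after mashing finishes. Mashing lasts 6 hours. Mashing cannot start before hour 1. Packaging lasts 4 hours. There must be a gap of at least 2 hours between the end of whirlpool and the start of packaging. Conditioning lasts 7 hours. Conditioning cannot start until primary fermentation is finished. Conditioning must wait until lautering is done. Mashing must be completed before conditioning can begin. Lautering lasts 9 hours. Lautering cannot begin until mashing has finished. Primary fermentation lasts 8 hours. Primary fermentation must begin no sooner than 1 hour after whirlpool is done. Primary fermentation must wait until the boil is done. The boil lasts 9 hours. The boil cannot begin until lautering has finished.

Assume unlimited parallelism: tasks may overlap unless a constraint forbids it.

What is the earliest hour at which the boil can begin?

16

Mashing waits on its own release at hour 1, so it starts at hour 1 and finishes at 1 + 6 = hour 7.
After mashing (finishes hour 7), lautering can start at hour 7 and finishes at hour 16.
The boil waits on lautering (finishes hour 16), so the earliest it can start is hour 16.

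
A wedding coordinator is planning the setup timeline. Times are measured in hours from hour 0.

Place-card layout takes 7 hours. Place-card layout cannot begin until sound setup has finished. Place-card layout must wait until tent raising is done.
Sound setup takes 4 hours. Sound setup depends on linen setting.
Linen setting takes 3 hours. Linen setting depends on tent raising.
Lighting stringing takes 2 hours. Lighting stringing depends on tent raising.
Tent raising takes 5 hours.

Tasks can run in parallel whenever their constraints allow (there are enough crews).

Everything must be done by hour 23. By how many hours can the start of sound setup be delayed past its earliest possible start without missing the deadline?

Tent raising can start immediately at hour 0; it finishes at hour 5.
Linen setting cannot begin until tent raising (finishes hour 5). It runs from hour 5 to 5 + 3 = hour 8.
Sound setup waits on linen setting (finishes hour 8), so it starts at hour 8 and finishes at 8 + 4 = hour 12.

Working backward from the deadline:
Place-card layout must finish by hour 23; it takes 7 hours, so it must start by 23 − 7 = hour 16.
Since place-card layout (must start by hour 16) depends on it, sound setup must finish by hour 16. Backing off its 4-hour duration gives a latest start of hour 12.
So sound setup can start as early as hour 8 and as late as hour 12, giving 12 − 8 = 4 hours of slack.

4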